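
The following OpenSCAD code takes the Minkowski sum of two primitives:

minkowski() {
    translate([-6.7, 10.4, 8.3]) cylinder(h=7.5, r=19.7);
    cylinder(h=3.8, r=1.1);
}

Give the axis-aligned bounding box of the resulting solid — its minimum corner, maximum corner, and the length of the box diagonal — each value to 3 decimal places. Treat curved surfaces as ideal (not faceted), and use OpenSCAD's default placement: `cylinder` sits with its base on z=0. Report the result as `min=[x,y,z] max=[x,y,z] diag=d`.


min=[-27.500,-10.400,8.300] max=[14.100,31.200,19.600] diag=59.907

A = translate([-6.7, 10.4, 8.3]) cylinder(h=7.5, r=19.7) → bbox [-26.4,-9.3,8.3] .. [13,30.1,15.8]
B = cylinder(h=3.8, r=1.1) → bbox [-1.1,-1.1,0] .. [1.1,1.1,3.8]
lo = A.lo+B.lo = [-26.4-1.1, -9.3-1.1, 8.3+0] = [-27.500,-10.400,8.300]
hi = A.hi+B.hi = [13+1.1, 30.1+1.1, 15.8+3.8] = [14.100,31.200,19.600]
diag = √(41.6²+41.6²+11.3²) = √3588.81 = 59.907


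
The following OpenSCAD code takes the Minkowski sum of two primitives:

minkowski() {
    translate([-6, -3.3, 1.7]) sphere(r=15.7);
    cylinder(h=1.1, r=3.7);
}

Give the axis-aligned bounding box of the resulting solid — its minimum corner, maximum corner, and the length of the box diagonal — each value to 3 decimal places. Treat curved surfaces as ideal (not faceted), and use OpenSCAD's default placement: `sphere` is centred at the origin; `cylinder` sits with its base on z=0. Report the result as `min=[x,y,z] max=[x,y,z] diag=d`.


A = translate([-6, -3.3, 1.7]) sphere(r=15.7) → bbox [-21.7,-19,-14] .. [9.7,12.4,17.4]
B = cylinder(h=1.1, r=3.7) → bbox [-3.7,-3.7,0] .. [3.7,3.7,1.1]
lo = A.lo+B.lo = [-21.7-3.7, -19-3.7, -14+0] = [-25.400,-22.700,-14.000]
hi = A.hi+B.hi = [9.7+3.7, 12.4+3.7, 17.4+1.1] = [13.400,16.100,18.500]
diag = √(38.8²+38.8²+32.5²) = √4067.13 = 63.774

min=[-25.400,-22.700,-14.000] max=[13.400,16.100,18.500] diag=63.774


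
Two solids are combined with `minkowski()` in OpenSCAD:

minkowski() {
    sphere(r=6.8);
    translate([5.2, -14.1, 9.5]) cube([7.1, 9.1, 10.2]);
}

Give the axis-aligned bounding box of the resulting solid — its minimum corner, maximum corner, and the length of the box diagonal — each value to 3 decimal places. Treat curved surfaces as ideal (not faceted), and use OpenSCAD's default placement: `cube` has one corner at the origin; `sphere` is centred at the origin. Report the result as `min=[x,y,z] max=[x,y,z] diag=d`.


min=[-1.600,-20.900,2.700] max=[19.100,1.800,26.500] diag=38.862

A = translate([5.2, -14.1, 9.5]) cube([7.1, 9.1, 10.2]) → bbox [5.2,-14.1,9.5] .. [12.3,-5,19.7]
B = sphere(r=6.8) → bbox [-6.8,-6.8,-6.8] .. [6.8,6.8,6.8]
lo = A.lo+B.lo = [5.2-6.8, -14.1-6.8, 9.5-6.8] = [-1.600,-20.900,2.700]
hi = A.hi+B.hi = [12.3+6.8, -5+6.8, 19.7+6.8] = [19.100,1.800,26.500]
diag = √(20.7²+22.7²+23.8²) = √1510.22 = 38.862


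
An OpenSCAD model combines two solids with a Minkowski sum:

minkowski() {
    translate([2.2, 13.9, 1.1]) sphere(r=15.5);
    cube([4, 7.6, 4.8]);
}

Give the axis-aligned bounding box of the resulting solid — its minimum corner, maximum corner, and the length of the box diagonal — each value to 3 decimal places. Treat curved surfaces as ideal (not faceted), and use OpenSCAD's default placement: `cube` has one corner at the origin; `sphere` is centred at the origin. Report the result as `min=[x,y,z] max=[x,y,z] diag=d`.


min=[-13.300,-1.600,-14.400] max=[21.700,37.000,21.400] diag=63.219

A = translate([2.2, 13.9, 1.1]) sphere(r=15.5) → bbox [-13.3,-1.6,-14.4] .. [17.7,29.4,16.6]
B = cube([4, 7.6, 4.8]) → bbox [0,0,0] .. [4,7.6,4.8]
lo = A.lo+B.lo = [-13.3+0, -1.6+0, -14.4+0] = [-13.300,-1.600,-14.400]
hi = A.hi+B.hi = [17.7+4, 29.4+7.6, 16.6+4.8] = [21.700,37.000,21.400]
diag = √(35²+38.6²+35.8²) = √3996.6 = 63.219


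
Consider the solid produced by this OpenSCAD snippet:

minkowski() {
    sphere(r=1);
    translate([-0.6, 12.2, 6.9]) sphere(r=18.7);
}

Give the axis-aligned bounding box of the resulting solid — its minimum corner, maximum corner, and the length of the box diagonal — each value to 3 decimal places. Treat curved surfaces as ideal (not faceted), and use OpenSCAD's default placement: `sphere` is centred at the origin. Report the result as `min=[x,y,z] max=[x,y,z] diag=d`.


min=[-20.300,-7.500,-12.800] max=[19.100,31.900,26.600] diag=68.243

A = translate([-0.6, 12.2, 6.9]) sphere(r=18.7) → bbox [-19.3,-6.5,-11.8] .. [18.1,30.9,25.6]
B = sphere(r=1) → bbox [-1,-1,-1] .. [1,1,1]
lo = A.lo+B.lo = [-19.3-1, -6.5-1, -11.8-1] = [-20.300,-7.500,-12.800]
hi = A.hi+B.hi = [18.1+1, 30.9+1, 25.6+1] = [19.100,31.900,26.600]
diag = √(39.4²+39.4²+39.4²) = √4657.08 = 68.243


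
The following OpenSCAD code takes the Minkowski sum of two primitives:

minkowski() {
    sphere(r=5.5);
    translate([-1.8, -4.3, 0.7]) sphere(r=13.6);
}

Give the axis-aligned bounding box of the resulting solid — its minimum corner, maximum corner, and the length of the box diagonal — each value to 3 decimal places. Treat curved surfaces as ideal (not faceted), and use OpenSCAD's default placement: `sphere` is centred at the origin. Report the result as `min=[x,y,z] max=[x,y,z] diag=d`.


A = translate([-1.8, -4.3, 0.7]) sphere(r=13.6) → bbox [-15.4,-17.9,-12.9] .. [11.8,9.3,14.3]
B = sphere(r=5.5) → bbox [-5.5,-5.5,-5.5] .. [5.5,5.5,5.5]
lo = A.lo+B.lo = [-15.4-5.5, -17.9-5.5, -12.9-5.5] = [-20.900,-23.400,-18.400]
hi = A.hi+B.hi = [11.8+5.5, 9.3+5.5, 14.3+5.5] = [17.300,14.800,19.800]
diag = √(38.2²+38.2²+38.2²) = √4377.72 = 66.164

min=[-20.900,-23.400,-18.400] max=[17.300,14.800,19.800] diag=66.164


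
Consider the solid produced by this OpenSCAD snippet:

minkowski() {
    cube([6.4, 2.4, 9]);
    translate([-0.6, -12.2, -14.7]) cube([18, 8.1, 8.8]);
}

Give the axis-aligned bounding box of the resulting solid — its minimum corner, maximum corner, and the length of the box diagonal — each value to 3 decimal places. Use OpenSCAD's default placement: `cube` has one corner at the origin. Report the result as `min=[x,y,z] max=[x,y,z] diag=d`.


min=[-0.600,-12.200,-14.700] max=[23.800,-1.700,3.100] diag=31.976

A = translate([-0.6, -12.2, -14.7]) cube([18, 8.1, 8.8]) → bbox [-0.6,-12.2,-14.7] .. [17.4,-4.1,-5.9]
B = cube([6.4, 2.4, 9]) → bbox [0,0,0] .. [6.4,2.4,9]
lo = A.lo+B.lo = [-0.6+0, -12.2+0, -14.7+0] = [-0.600,-12.200,-14.700]
hi = A.hi+B.hi = [17.4+6.4, -4.1+2.4, -5.9+9] = [23.800,-1.700,3.100]
diag = √(24.4²+10.5²+17.8²) = √1022.45 = 31.976


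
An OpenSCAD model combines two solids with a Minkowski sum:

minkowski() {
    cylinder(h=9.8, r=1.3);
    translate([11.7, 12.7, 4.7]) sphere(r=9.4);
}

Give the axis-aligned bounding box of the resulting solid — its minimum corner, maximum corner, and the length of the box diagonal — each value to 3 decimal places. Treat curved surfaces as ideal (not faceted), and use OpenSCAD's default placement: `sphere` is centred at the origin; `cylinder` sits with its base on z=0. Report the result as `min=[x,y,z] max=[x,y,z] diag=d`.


A = translate([11.7, 12.7, 4.7]) sphere(r=9.4) → bbox [2.3,3.3,-4.7] .. [21.1,22.1,14.1]
B = cylinder(h=9.8, r=1.3) → bbox [-1.3,-1.3,0] .. [1.3,1.3,9.8]
lo = A.lo+B.lo = [2.3-1.3, 3.3-1.3, -4.7+0] = [1.000,2.000,-4.700]
hi = A.hi+B.hi = [21.1+1.3, 22.1+1.3, 14.1+9.8] = [22.400,23.400,23.900]
diag = √(21.4²+21.4²+28.6²) = √1733.88 = 41.640

min=[1.000,2.000,-4.700] max=[22.400,23.400,23.900] diag=41.640


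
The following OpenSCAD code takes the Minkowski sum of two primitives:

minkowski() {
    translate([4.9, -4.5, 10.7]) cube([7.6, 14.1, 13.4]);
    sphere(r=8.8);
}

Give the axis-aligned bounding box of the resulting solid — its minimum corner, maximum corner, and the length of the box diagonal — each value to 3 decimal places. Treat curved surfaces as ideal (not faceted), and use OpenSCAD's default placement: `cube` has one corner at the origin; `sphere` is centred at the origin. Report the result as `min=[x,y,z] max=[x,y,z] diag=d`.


A = translate([4.9, -4.5, 10.7]) cube([7.6, 14.1, 13.4]) → bbox [4.9,-4.5,10.7] .. [12.5,9.6,24.1]
B = sphere(r=8.8) → bbox [-8.8,-8.8,-8.8] .. [8.8,8.8,8.8]
lo = A.lo+B.lo = [4.9-8.8, -4.5-8.8, 10.7-8.8] = [-3.900,-13.300,1.900]
hi = A.hi+B.hi = [12.5+8.8, 9.6+8.8, 24.1+8.8] = [21.300,18.400,32.900]
diag = √(25.2²+31.7²+31²) = √2600.93 = 50.999

min=[-3.900,-13.300,1.900] max=[21.300,18.400,32.900] diag=50.999


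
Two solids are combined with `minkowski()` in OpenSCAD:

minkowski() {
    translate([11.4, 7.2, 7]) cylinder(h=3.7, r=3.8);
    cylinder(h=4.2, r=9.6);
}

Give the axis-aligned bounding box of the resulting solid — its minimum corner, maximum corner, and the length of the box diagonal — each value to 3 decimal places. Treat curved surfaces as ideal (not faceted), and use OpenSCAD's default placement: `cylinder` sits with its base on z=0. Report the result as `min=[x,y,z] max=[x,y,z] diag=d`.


A = translate([11.4, 7.2, 7]) cylinder(h=3.7, r=3.8) → bbox [7.6,3.4,7] .. [15.2,11,10.7]
B = cylinder(h=4.2, r=9.6) → bbox [-9.6,-9.6,0] .. [9.6,9.6,4.2]
lo = A.lo+B.lo = [7.6-9.6, 3.4-9.6, 7+0] = [-2.000,-6.200,7.000]
hi = A.hi+B.hi = [15.2+9.6, 11+9.6, 10.7+4.2] = [24.800,20.600,14.900]
diag = √(26.8²+26.8²+7.9²) = √1498.89 = 38.716

min=[-2.000,-6.200,7.000] max=[24.800,20.600,14.900] diag=38.716


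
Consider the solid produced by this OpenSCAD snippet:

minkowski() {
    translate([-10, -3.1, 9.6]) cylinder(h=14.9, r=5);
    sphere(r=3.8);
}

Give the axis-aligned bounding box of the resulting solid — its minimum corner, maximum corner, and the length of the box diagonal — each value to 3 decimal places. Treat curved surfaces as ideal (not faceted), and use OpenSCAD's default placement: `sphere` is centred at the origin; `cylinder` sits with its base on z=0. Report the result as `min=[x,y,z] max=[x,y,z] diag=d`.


A = translate([-10, -3.1, 9.6]) cylinder(h=14.9, r=5) → bbox [-15,-8.1,9.6] .. [-5,1.9,24.5]
B = sphere(r=3.8) → bbox [-3.8,-3.8,-3.8] .. [3.8,3.8,3.8]
lo = A.lo+B.lo = [-15-3.8, -8.1-3.8, 9.6-3.8] = [-18.800,-11.900,5.800]
hi = A.hi+B.hi = [-5+3.8, 1.9+3.8, 24.5+3.8] = [-1.200,5.700,28.300]
diag = √(17.6²+17.6²+22.5²) = √1125.77 = 33.552

min=[-18.800,-11.900,5.800] max=[-1.200,5.700,28.300] diag=33.552


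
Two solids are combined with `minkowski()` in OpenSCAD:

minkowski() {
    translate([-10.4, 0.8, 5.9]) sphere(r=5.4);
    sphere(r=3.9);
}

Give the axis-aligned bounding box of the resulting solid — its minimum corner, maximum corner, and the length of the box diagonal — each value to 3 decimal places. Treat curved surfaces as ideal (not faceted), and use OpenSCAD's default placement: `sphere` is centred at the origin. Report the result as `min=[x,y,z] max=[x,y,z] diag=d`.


min=[-19.700,-8.500,-3.400] max=[-1.100,10.100,15.200] diag=32.216

A = translate([-10.4, 0.8, 5.9]) sphere(r=5.4) → bbox [-15.8,-4.6,0.5] .. [-5,6.2,11.3]
B = sphere(r=3.9) → bbox [-3.9,-3.9,-3.9] .. [3.9,3.9,3.9]
lo = A.lo+B.lo = [-15.8-3.9, -4.6-3.9, 0.5-3.9] = [-19.700,-8.500,-3.400]
hi = A.hi+B.hi = [-5+3.9, 6.2+3.9, 11.3+3.9] = [-1.100,10.100,15.200]
diag = √(18.6²+18.6²+18.6²) = √1037.88 = 32.216


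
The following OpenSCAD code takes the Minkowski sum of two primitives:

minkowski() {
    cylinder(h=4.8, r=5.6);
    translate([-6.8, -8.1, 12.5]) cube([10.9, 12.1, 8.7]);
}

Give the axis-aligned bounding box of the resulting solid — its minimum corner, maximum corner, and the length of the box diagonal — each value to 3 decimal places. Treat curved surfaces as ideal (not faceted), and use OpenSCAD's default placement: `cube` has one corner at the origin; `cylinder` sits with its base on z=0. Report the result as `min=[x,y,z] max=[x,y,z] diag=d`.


A = translate([-6.8, -8.1, 12.5]) cube([10.9, 12.1, 8.7]) → bbox [-6.8,-8.1,12.5] .. [4.1,4,21.2]
B = cylinder(h=4.8, r=5.6) → bbox [-5.6,-5.6,0] .. [5.6,5.6,4.8]
lo = A.lo+B.lo = [-6.8-5.6, -8.1-5.6, 12.5+0] = [-12.400,-13.700,12.500]
hi = A.hi+B.hi = [4.1+5.6, 4+5.6, 21.2+4.8] = [9.700,9.600,26.000]
diag = √(22.1²+23.3²+13.5²) = √1213.55 = 34.836

min=[-12.400,-13.700,12.500] max=[9.700,9.600,26.000] diag=34.836


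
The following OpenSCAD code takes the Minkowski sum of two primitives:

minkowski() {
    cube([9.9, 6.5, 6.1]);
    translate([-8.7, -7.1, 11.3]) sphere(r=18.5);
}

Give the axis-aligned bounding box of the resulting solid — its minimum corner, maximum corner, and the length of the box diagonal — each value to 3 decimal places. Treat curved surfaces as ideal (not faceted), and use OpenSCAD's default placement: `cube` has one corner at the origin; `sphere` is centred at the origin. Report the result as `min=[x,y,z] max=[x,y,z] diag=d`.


A = translate([-8.7, -7.1, 11.3]) sphere(r=18.5) → bbox [-27.2,-25.6,-7.2] .. [9.8,11.4,29.8]
B = cube([9.9, 6.5, 6.1]) → bbox [0,0,0] .. [9.9,6.5,6.1]
lo = A.lo+B.lo = [-27.2+0, -25.6+0, -7.2+0] = [-27.200,-25.600,-7.200]
hi = A.hi+B.hi = [9.8+9.9, 11.4+6.5, 29.8+6.1] = [19.700,17.900,35.900]
diag = √(46.9²+43.5²+43.1²) = √5949.47 = 77.133

min=[-27.200,-25.600,-7.200] max=[19.700,17.900,35.900] diag=77.133


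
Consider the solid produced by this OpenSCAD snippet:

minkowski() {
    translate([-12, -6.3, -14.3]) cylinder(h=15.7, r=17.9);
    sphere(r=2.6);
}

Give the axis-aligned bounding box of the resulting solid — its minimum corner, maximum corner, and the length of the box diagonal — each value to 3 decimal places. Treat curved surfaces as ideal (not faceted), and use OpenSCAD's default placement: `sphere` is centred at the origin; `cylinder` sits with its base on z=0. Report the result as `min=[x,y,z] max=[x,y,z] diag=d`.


A = translate([-12, -6.3, -14.3]) cylinder(h=15.7, r=17.9) → bbox [-29.9,-24.2,-14.3] .. [5.9,11.6,1.4]
B = sphere(r=2.6) → bbox [-2.6,-2.6,-2.6] .. [2.6,2.6,2.6]
lo = A.lo+B.lo = [-29.9-2.6, -24.2-2.6, -14.3-2.6] = [-32.500,-26.800,-16.900]
hi = A.hi+B.hi = [5.9+2.6, 11.6+2.6, 1.4+2.6] = [8.500,14.200,4.000]
diag = √(41²+41²+20.9²) = √3798.81 = 61.634

min=[-32.500,-26.800,-16.900] max=[8.500,14.200,4.000] diag=61.634


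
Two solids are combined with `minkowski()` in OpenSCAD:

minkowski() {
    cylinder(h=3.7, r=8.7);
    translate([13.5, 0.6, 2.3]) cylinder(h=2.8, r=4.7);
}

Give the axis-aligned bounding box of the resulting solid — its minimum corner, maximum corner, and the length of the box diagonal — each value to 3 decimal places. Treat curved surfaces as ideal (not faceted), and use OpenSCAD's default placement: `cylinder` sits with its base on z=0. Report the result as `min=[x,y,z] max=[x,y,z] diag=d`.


A = translate([13.5, 0.6, 2.3]) cylinder(h=2.8, r=4.7) → bbox [8.8,-4.1,2.3] .. [18.2,5.3,5.1]
B = cylinder(h=3.7, r=8.7) → bbox [-8.7,-8.7,0] .. [8.7,8.7,3.7]
lo = A.lo+B.lo = [8.8-8.7, -4.1-8.7, 2.3+0] = [0.100,-12.800,2.300]
hi = A.hi+B.hi = [18.2+8.7, 5.3+8.7, 5.1+3.7] = [26.900,14.000,8.800]
diag = √(26.8²+26.8²+6.5²) = √1478.73 = 38.454

min=[0.100,-12.800,2.300] max=[26.900,14.000,8.800] diag=38.454


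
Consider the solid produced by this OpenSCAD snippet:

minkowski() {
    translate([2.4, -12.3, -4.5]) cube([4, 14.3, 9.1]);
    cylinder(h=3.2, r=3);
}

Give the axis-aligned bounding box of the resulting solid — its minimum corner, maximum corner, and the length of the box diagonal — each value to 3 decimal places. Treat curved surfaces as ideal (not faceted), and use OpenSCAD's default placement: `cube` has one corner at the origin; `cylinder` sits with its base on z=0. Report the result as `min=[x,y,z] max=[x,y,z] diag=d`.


min=[-0.600,-15.300,-4.500] max=[9.400,5.000,7.800] diag=25.756

A = translate([2.4, -12.3, -4.5]) cube([4, 14.3, 9.1]) → bbox [2.4,-12.3,-4.5] .. [6.4,2,4.6]
B = cylinder(h=3.2, r=3) → bbox [-3,-3,0] .. [3,3,3.2]
lo = A.lo+B.lo = [2.4-3, -12.3-3, -4.5+0] = [-0.600,-15.300,-4.500]
hi = A.hi+B.hi = [6.4+3, 2+3, 4.6+3.2] = [9.400,5.000,7.800]
diag = √(10²+20.3²+12.3²) = √663.38 = 25.756


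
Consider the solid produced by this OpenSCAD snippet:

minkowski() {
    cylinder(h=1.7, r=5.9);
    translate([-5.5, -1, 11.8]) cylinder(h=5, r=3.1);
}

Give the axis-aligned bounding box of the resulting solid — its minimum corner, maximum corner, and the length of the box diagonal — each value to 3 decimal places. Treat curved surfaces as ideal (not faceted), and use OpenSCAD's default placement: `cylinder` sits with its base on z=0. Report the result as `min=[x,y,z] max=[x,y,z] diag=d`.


min=[-14.500,-10.000,11.800] max=[3.500,8.000,18.500] diag=26.323

A = translate([-5.5, -1, 11.8]) cylinder(h=5, r=3.1) → bbox [-8.6,-4.1,11.8] .. [-2.4,2.1,16.8]
B = cylinder(h=1.7, r=5.9) → bbox [-5.9,-5.9,0] .. [5.9,5.9,1.7]
lo = A.lo+B.lo = [-8.6-5.9, -4.1-5.9, 11.8+0] = [-14.500,-10.000,11.800]
hi = A.hi+B.hi = [-2.4+5.9, 2.1+5.9, 16.8+1.7] = [3.500,8.000,18.500]
diag = √(18²+18²+6.7²) = √692.89 = 26.323


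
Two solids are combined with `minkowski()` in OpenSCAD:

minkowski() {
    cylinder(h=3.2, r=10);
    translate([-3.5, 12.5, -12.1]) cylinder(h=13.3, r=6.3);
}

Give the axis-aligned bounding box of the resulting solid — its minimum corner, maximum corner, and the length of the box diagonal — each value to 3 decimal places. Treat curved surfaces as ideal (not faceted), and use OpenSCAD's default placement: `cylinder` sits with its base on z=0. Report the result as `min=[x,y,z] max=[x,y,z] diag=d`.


min=[-19.800,-3.800,-12.100] max=[12.800,28.800,4.400] diag=48.967

A = translate([-3.5, 12.5, -12.1]) cylinder(h=13.3, r=6.3) → bbox [-9.8,6.2,-12.1] .. [2.8,18.8,1.2]
B = cylinder(h=3.2, r=10) → bbox [-10,-10,0] .. [10,10,3.2]
lo = A.lo+B.lo = [-9.8-10, 6.2-10, -12.1+0] = [-19.800,-3.800,-12.100]
hi = A.hi+B.hi = [2.8+10, 18.8+10, 1.2+3.2] = [12.800,28.800,4.400]
diag = √(32.6²+32.6²+16.5²) = √2397.77 = 48.967


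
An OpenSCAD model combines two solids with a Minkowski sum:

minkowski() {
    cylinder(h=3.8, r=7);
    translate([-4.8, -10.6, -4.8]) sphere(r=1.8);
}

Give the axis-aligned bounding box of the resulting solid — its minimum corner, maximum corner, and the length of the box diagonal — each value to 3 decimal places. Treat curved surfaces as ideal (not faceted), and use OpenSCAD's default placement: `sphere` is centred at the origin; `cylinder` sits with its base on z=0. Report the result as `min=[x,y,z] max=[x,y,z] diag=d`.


A = translate([-4.8, -10.6, -4.8]) sphere(r=1.8) → bbox [-6.6,-12.4,-6.6] .. [-3,-8.8,-3]
B = cylinder(h=3.8, r=7) → bbox [-7,-7,0] .. [7,7,3.8]
lo = A.lo+B.lo = [-6.6-7, -12.4-7, -6.6+0] = [-13.600,-19.400,-6.600]
hi = A.hi+B.hi = [-3+7, -8.8+7, -3+3.8] = [4.000,-1.800,0.800]
diag = √(17.6²+17.6²+7.4²) = √674.28 = 25.967

min=[-13.600,-19.400,-6.600] max=[4.000,-1.800,0.800] diag=25.967


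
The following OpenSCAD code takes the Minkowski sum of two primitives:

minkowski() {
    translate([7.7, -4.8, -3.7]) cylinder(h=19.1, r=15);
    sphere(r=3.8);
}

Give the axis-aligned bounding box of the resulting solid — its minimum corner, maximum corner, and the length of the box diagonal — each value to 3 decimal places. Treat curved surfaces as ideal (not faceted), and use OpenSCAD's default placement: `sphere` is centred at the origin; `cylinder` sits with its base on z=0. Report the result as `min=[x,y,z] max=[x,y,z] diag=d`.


min=[-11.100,-23.600,-7.500] max=[26.500,14.000,19.200] diag=59.501

A = translate([7.7, -4.8, -3.7]) cylinder(h=19.1, r=15) → bbox [-7.3,-19.8,-3.7] .. [22.7,10.2,15.4]
B = sphere(r=3.8) → bbox [-3.8,-3.8,-3.8] .. [3.8,3.8,3.8]
lo = A.lo+B.lo = [-7.3-3.8, -19.8-3.8, -3.7-3.8] = [-11.100,-23.600,-7.500]
hi = A.hi+B.hi = [22.7+3.8, 10.2+3.8, 15.4+3.8] = [26.500,14.000,19.200]
diag = √(37.6²+37.6²+26.7²) = √3540.41 = 59.501


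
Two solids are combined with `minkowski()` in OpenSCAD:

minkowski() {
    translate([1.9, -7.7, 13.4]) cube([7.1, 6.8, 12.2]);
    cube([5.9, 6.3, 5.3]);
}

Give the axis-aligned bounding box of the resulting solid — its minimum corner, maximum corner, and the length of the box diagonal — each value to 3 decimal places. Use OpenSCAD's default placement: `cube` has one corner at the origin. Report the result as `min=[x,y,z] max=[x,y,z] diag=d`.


min=[1.900,-7.700,13.400] max=[14.900,5.400,30.900] diag=25.433

A = translate([1.9, -7.7, 13.4]) cube([7.1, 6.8, 12.2]) → bbox [1.9,-7.7,13.4] .. [9,-0.9,25.6]
B = cube([5.9, 6.3, 5.3]) → bbox [0,0,0] .. [5.9,6.3,5.3]
lo = A.lo+B.lo = [1.9+0, -7.7+0, 13.4+0] = [1.900,-7.700,13.400]
hi = A.hi+B.hi = [9+5.9, -0.9+6.3, 25.6+5.3] = [14.900,5.400,30.900]
diag = √(13²+13.1²+17.5²) = √646.86 = 25.433


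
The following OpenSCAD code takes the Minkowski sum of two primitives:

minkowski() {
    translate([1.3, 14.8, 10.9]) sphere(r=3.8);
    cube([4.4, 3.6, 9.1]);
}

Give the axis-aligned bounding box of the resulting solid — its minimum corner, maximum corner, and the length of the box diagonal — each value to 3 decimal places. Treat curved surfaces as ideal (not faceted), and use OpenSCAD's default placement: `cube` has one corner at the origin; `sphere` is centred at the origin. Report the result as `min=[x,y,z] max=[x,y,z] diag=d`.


min=[-2.500,11.000,7.100] max=[9.500,22.200,23.800] diag=23.416

A = translate([1.3, 14.8, 10.9]) sphere(r=3.8) → bbox [-2.5,11,7.1] .. [5.1,18.6,14.7]
B = cube([4.4, 3.6, 9.1]) → bbox [0,0,0] .. [4.4,3.6,9.1]
lo = A.lo+B.lo = [-2.5+0, 11+0, 7.1+0] = [-2.500,11.000,7.100]
hi = A.hi+B.hi = [5.1+4.4, 18.6+3.6, 14.7+9.1] = [9.500,22.200,23.800]
diag = √(12²+11.2²+16.7²) = √548.33 = 23.416


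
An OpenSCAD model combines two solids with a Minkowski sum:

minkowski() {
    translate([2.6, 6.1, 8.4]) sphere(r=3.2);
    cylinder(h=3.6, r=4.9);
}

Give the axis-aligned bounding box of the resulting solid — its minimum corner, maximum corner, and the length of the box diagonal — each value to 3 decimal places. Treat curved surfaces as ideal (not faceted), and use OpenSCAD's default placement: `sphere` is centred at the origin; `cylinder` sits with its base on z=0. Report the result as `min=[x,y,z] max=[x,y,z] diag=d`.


min=[-5.500,-2.000,5.200] max=[10.700,14.200,15.200] diag=24.998

A = translate([2.6, 6.1, 8.4]) sphere(r=3.2) → bbox [-0.6,2.9,5.2] .. [5.8,9.3,11.6]
B = cylinder(h=3.6, r=4.9) → bbox [-4.9,-4.9,0] .. [4.9,4.9,3.6]
lo = A.lo+B.lo = [-0.6-4.9, 2.9-4.9, 5.2+0] = [-5.500,-2.000,5.200]
hi = A.hi+B.hi = [5.8+4.9, 9.3+4.9, 11.6+3.6] = [10.700,14.200,15.200]
diag = √(16.2²+16.2²+10²) = √624.88 = 24.998


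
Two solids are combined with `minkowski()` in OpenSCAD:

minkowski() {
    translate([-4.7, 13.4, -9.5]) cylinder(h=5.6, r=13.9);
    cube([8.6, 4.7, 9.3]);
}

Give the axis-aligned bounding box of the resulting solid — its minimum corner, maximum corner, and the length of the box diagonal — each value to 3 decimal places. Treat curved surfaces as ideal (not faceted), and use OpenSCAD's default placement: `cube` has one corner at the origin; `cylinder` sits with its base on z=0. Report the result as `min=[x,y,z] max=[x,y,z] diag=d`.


min=[-18.600,-0.500,-9.500] max=[17.800,32.000,5.400] diag=51.022

A = translate([-4.7, 13.4, -9.5]) cylinder(h=5.6, r=13.9) → bbox [-18.6,-0.5,-9.5] .. [9.2,27.3,-3.9]
B = cube([8.6, 4.7, 9.3]) → bbox [0,0,0] .. [8.6,4.7,9.3]
lo = A.lo+B.lo = [-18.6+0, -0.5+0, -9.5+0] = [-18.600,-0.500,-9.500]
hi = A.hi+B.hi = [9.2+8.6, 27.3+4.7, -3.9+9.3] = [17.800,32.000,5.400]
diag = √(36.4²+32.5²+14.9²) = √2603.22 = 51.022


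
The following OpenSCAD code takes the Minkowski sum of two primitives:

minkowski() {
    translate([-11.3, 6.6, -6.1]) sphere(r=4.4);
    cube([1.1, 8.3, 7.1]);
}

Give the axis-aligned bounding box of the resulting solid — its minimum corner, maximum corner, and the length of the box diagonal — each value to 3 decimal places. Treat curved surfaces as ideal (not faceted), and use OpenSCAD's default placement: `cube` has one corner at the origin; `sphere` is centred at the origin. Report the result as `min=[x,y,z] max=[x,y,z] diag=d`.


min=[-15.700,2.200,-10.500] max=[-5.800,19.300,5.400] diag=25.362

A = translate([-11.3, 6.6, -6.1]) sphere(r=4.4) → bbox [-15.7,2.2,-10.5] .. [-6.9,11,-1.7]
B = cube([1.1, 8.3, 7.1]) → bbox [0,0,0] .. [1.1,8.3,7.1]
lo = A.lo+B.lo = [-15.7+0, 2.2+0, -10.5+0] = [-15.700,2.200,-10.500]
hi = A.hi+B.hi = [-6.9+1.1, 11+8.3, -1.7+7.1] = [-5.800,19.300,5.400]
diag = √(9.9²+17.1²+15.9²) = √643.23 = 25.362


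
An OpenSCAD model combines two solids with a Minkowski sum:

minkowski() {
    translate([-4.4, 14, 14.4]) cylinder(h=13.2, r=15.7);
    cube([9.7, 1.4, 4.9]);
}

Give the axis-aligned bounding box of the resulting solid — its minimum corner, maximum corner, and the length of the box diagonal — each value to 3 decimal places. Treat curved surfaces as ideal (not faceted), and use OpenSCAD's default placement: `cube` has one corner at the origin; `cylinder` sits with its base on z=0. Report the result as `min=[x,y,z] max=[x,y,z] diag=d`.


A = translate([-4.4, 14, 14.4]) cylinder(h=13.2, r=15.7) → bbox [-20.1,-1.7,14.4] .. [11.3,29.7,27.6]
B = cube([9.7, 1.4, 4.9]) → bbox [0,0,0] .. [9.7,1.4,4.9]
lo = A.lo+B.lo = [-20.1+0, -1.7+0, 14.4+0] = [-20.100,-1.700,14.400]
hi = A.hi+B.hi = [11.3+9.7, 29.7+1.4, 27.6+4.9] = [21.000,31.100,32.500]
diag = √(41.1²+32.8²+18.1²) = √3092.66 = 55.612

min=[-20.100,-1.700,14.400] max=[21.000,31.100,32.500] diag=55.612


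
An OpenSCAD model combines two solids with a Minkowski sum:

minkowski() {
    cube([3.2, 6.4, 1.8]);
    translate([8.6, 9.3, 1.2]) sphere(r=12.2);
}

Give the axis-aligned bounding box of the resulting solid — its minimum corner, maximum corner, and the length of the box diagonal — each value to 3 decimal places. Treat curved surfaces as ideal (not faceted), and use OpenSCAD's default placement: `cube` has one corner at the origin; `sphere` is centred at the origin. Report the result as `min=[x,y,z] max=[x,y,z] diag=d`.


A = translate([8.6, 9.3, 1.2]) sphere(r=12.2) → bbox [-3.6,-2.9,-11] .. [20.8,21.5,13.4]
B = cube([3.2, 6.4, 1.8]) → bbox [0,0,0] .. [3.2,6.4,1.8]
lo = A.lo+B.lo = [-3.6+0, -2.9+0, -11+0] = [-3.600,-2.900,-11.000]
hi = A.hi+B.hi = [20.8+3.2, 21.5+6.4, 13.4+1.8] = [24.000,27.900,15.200]
diag = √(27.6²+30.8²+26.2²) = √2396.84 = 48.958

min=[-3.600,-2.900,-11.000] max=[24.000,27.900,15.200] diag=48.958


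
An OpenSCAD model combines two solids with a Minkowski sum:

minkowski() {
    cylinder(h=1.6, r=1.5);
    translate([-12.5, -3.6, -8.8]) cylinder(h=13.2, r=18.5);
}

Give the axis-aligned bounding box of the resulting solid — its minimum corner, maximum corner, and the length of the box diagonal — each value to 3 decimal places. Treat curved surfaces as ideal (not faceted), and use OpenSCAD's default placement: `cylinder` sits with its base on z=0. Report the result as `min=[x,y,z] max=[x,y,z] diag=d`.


min=[-32.500,-23.600,-8.800] max=[7.500,16.400,6.000] diag=58.473

A = translate([-12.5, -3.6, -8.8]) cylinder(h=13.2, r=18.5) → bbox [-31,-22.1,-8.8] .. [6,14.9,4.4]
B = cylinder(h=1.6, r=1.5) → bbox [-1.5,-1.5,0] .. [1.5,1.5,1.6]
lo = A.lo+B.lo = [-31-1.5, -22.1-1.5, -8.8+0] = [-32.500,-23.600,-8.800]
hi = A.hi+B.hi = [6+1.5, 14.9+1.5, 4.4+1.6] = [7.500,16.400,6.000]
diag = √(40²+40²+14.8²) = √3419.04 = 58.473


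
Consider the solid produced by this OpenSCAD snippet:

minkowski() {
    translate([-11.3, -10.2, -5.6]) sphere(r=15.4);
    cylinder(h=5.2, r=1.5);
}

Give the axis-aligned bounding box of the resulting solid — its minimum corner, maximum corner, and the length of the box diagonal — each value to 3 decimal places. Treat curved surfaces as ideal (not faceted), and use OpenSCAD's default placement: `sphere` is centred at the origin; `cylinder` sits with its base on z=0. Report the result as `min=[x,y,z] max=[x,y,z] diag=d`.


min=[-28.200,-27.100,-21.000] max=[5.600,6.700,15.000] diag=59.840

A = translate([-11.3, -10.2, -5.6]) sphere(r=15.4) → bbox [-26.7,-25.6,-21] .. [4.1,5.2,9.8]
B = cylinder(h=5.2, r=1.5) → bbox [-1.5,-1.5,0] .. [1.5,1.5,5.2]
lo = A.lo+B.lo = [-26.7-1.5, -25.6-1.5, -21+0] = [-28.200,-27.100,-21.000]
hi = A.hi+B.hi = [4.1+1.5, 5.2+1.5, 9.8+5.2] = [5.600,6.700,15.000]
diag = √(33.8²+33.8²+36²) = √3580.88 = 59.840


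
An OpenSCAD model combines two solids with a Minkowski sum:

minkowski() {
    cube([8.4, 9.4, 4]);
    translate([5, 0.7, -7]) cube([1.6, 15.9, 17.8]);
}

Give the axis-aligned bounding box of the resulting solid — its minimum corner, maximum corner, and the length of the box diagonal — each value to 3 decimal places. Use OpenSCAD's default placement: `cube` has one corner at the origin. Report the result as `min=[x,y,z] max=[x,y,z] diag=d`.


A = translate([5, 0.7, -7]) cube([1.6, 15.9, 17.8]) → bbox [5,0.7,-7] .. [6.6,16.6,10.8]
B = cube([8.4, 9.4, 4]) → bbox [0,0,0] .. [8.4,9.4,4]
lo = A.lo+B.lo = [5+0, 0.7+0, -7+0] = [5.000,0.700,-7.000]
hi = A.hi+B.hi = [6.6+8.4, 16.6+9.4, 10.8+4] = [15.000,26.000,14.800]
diag = √(10²+25.3²+21.8²) = √1215.33 = 34.862

min=[5.000,0.700,-7.000] max=[15.000,26.000,14.800] diag=34.862


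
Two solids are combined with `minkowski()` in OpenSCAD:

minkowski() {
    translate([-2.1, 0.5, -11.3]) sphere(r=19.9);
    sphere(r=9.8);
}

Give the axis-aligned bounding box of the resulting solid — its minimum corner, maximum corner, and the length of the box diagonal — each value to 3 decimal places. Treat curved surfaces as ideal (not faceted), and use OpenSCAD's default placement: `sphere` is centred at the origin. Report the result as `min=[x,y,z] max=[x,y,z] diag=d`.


min=[-31.800,-29.200,-41.000] max=[27.600,30.200,18.400] diag=102.884

A = translate([-2.1, 0.5, -11.3]) sphere(r=19.9) → bbox [-22,-19.4,-31.2] .. [17.8,20.4,8.6]
B = sphere(r=9.8) → bbox [-9.8,-9.8,-9.8] .. [9.8,9.8,9.8]
lo = A.lo+B.lo = [-22-9.8, -19.4-9.8, -31.2-9.8] = [-31.800,-29.200,-41.000]
hi = A.hi+B.hi = [17.8+9.8, 20.4+9.8, 8.6+9.8] = [27.600,30.200,18.400]
diag = √(59.4²+59.4²+59.4²) = √10585.1 = 102.884


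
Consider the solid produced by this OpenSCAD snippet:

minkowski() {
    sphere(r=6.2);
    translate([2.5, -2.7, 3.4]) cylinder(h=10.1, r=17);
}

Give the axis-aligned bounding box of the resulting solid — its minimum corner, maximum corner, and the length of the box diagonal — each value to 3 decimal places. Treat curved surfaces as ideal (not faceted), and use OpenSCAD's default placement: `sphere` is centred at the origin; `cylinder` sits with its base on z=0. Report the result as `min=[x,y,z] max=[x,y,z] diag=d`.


A = translate([2.5, -2.7, 3.4]) cylinder(h=10.1, r=17) → bbox [-14.5,-19.7,3.4] .. [19.5,14.3,13.5]
B = sphere(r=6.2) → bbox [-6.2,-6.2,-6.2] .. [6.2,6.2,6.2]
lo = A.lo+B.lo = [-14.5-6.2, -19.7-6.2, 3.4-6.2] = [-20.700,-25.900,-2.800]
hi = A.hi+B.hi = [19.5+6.2, 14.3+6.2, 13.5+6.2] = [25.700,20.500,19.700]
diag = √(46.4²+46.4²+22.5²) = √4812.17 = 69.370

min=[-20.700,-25.900,-2.800] max=[25.700,20.500,19.700] diag=69.370


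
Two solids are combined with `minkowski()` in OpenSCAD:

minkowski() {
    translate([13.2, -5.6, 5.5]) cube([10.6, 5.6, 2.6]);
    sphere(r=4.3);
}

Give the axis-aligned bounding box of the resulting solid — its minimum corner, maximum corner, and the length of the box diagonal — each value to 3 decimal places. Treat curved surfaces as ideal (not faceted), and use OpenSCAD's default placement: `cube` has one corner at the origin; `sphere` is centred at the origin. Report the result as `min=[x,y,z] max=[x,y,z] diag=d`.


A = translate([13.2, -5.6, 5.5]) cube([10.6, 5.6, 2.6]) → bbox [13.2,-5.6,5.5] .. [23.8,0,8.1]
B = sphere(r=4.3) → bbox [-4.3,-4.3,-4.3] .. [4.3,4.3,4.3]
lo = A.lo+B.lo = [13.2-4.3, -5.6-4.3, 5.5-4.3] = [8.900,-9.900,1.200]
hi = A.hi+B.hi = [23.8+4.3, 0+4.3, 8.1+4.3] = [28.100,4.300,12.400]
diag = √(19.2²+14.2²+11.2²) = √695.72 = 26.377

min=[8.900,-9.900,1.200] max=[28.100,4.300,12.400] diag=26.377


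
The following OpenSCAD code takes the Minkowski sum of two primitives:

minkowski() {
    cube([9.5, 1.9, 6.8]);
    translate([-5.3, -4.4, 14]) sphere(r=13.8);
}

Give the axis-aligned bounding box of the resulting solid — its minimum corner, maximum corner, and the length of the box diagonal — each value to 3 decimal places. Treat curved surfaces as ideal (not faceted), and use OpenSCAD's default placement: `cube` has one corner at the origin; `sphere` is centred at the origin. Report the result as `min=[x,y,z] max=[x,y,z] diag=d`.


A = translate([-5.3, -4.4, 14]) sphere(r=13.8) → bbox [-19.1,-18.2,0.2] .. [8.5,9.4,27.8]
B = cube([9.5, 1.9, 6.8]) → bbox [0,0,0] .. [9.5,1.9,6.8]
lo = A.lo+B.lo = [-19.1+0, -18.2+0, 0.2+0] = [-19.100,-18.200,0.200]
hi = A.hi+B.hi = [8.5+9.5, 9.4+1.9, 27.8+6.8] = [18.000,11.300,34.600]
diag = √(37.1²+29.5²+34.4²) = √3430.02 = 58.566

min=[-19.100,-18.200,0.200] max=[18.000,11.300,34.600] diag=58.566


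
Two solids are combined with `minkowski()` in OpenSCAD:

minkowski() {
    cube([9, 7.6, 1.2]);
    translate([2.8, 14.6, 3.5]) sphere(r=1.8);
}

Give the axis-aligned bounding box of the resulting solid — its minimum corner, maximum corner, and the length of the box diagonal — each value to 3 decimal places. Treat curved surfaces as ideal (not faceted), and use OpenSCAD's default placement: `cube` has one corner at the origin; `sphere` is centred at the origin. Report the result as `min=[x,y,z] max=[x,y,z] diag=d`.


A = translate([2.8, 14.6, 3.5]) sphere(r=1.8) → bbox [1,12.8,1.7] .. [4.6,16.4,5.3]
B = cube([9, 7.6, 1.2]) → bbox [0,0,0] .. [9,7.6,1.2]
lo = A.lo+B.lo = [1+0, 12.8+0, 1.7+0] = [1.000,12.800,1.700]
hi = A.hi+B.hi = [4.6+9, 16.4+7.6, 5.3+1.2] = [13.600,24.000,6.500]
diag = √(12.6²+11.2²+4.8²) = √307.24 = 17.528

min=[1.000,12.800,1.700] max=[13.600,24.000,6.500] diag=17.528


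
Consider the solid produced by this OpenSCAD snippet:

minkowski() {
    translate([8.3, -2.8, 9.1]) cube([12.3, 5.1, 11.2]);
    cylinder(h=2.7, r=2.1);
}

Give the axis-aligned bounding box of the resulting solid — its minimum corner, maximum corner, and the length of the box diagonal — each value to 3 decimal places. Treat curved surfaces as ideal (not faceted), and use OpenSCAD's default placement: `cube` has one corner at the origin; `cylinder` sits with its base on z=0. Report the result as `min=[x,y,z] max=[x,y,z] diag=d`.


A = translate([8.3, -2.8, 9.1]) cube([12.3, 5.1, 11.2]) → bbox [8.3,-2.8,9.1] .. [20.6,2.3,20.3]
B = cylinder(h=2.7, r=2.1) → bbox [-2.1,-2.1,0] .. [2.1,2.1,2.7]
lo = A.lo+B.lo = [8.3-2.1, -2.8-2.1, 9.1+0] = [6.200,-4.900,9.100]
hi = A.hi+B.hi = [20.6+2.1, 2.3+2.1, 20.3+2.7] = [22.700,4.400,23.000]
diag = √(16.5²+9.3²+13.9²) = √551.95 = 23.494

min=[6.200,-4.900,9.100] max=[22.700,4.400,23.000] diag=23.494


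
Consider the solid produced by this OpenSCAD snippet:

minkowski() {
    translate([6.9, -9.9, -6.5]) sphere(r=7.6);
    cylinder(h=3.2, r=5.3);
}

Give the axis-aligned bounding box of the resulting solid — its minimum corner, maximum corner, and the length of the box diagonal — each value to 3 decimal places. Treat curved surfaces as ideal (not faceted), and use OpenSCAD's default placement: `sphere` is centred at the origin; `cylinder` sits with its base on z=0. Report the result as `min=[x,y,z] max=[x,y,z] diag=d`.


A = translate([6.9, -9.9, -6.5]) sphere(r=7.6) → bbox [-0.7,-17.5,-14.1] .. [14.5,-2.3,1.1]
B = cylinder(h=3.2, r=5.3) → bbox [-5.3,-5.3,0] .. [5.3,5.3,3.2]
lo = A.lo+B.lo = [-0.7-5.3, -17.5-5.3, -14.1+0] = [-6.000,-22.800,-14.100]
hi = A.hi+B.hi = [14.5+5.3, -2.3+5.3, 1.1+3.2] = [19.800,3.000,4.300]
diag = √(25.8²+25.8²+18.4²) = √1669.84 = 40.864

min=[-6.000,-22.800,-14.100] max=[19.800,3.000,4.300] diag=40.864


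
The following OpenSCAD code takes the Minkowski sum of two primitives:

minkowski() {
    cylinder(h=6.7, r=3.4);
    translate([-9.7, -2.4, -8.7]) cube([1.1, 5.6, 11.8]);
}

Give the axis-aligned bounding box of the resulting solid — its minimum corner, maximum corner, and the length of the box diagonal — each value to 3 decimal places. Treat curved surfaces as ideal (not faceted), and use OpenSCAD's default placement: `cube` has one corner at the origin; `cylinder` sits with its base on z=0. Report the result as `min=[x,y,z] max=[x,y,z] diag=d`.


min=[-13.100,-5.800,-8.700] max=[-5.200,6.600,9.800] diag=23.631

A = translate([-9.7, -2.4, -8.7]) cube([1.1, 5.6, 11.8]) → bbox [-9.7,-2.4,-8.7] .. [-8.6,3.2,3.1]
B = cylinder(h=6.7, r=3.4) → bbox [-3.4,-3.4,0] .. [3.4,3.4,6.7]
lo = A.lo+B.lo = [-9.7-3.4, -2.4-3.4, -8.7+0] = [-13.100,-5.800,-8.700]
hi = A.hi+B.hi = [-8.6+3.4, 3.2+3.4, 3.1+6.7] = [-5.200,6.600,9.800]
diag = √(7.9²+12.4²+18.5²) = √558.42 = 23.631


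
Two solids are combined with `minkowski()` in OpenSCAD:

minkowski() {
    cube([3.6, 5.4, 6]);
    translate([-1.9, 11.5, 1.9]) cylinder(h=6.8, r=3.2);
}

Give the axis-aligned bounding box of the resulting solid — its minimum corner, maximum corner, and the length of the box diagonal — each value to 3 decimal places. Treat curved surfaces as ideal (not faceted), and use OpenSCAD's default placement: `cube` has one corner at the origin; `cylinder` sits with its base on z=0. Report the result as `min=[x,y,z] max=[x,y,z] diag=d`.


A = translate([-1.9, 11.5, 1.9]) cylinder(h=6.8, r=3.2) → bbox [-5.1,8.3,1.9] .. [1.3,14.7,8.7]
B = cube([3.6, 5.4, 6]) → bbox [0,0,0] .. [3.6,5.4,6]
lo = A.lo+B.lo = [-5.1+0, 8.3+0, 1.9+0] = [-5.100,8.300,1.900]
hi = A.hi+B.hi = [1.3+3.6, 14.7+5.4, 8.7+6] = [4.900,20.100,14.700]
diag = √(10²+11.8²+12.8²) = √403.08 = 20.077

min=[-5.100,8.300,1.900] max=[4.900,20.100,14.700] diag=20.077


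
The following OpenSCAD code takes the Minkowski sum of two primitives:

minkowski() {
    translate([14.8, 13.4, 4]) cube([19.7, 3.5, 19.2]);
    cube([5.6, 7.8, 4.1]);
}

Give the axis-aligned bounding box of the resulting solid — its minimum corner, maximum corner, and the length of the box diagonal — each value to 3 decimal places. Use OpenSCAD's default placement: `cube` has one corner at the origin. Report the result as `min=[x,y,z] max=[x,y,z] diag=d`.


A = translate([14.8, 13.4, 4]) cube([19.7, 3.5, 19.2]) → bbox [14.8,13.4,4] .. [34.5,16.9,23.2]
B = cube([5.6, 7.8, 4.1]) → bbox [0,0,0] .. [5.6,7.8,4.1]
lo = A.lo+B.lo = [14.8+0, 13.4+0, 4+0] = [14.800,13.400,4.000]
hi = A.hi+B.hi = [34.5+5.6, 16.9+7.8, 23.2+4.1] = [40.100,24.700,27.300]
diag = √(25.3²+11.3²+23.3²) = √1310.67 = 36.203

min=[14.800,13.400,4.000] max=[40.100,24.700,27.300] diag=36.203


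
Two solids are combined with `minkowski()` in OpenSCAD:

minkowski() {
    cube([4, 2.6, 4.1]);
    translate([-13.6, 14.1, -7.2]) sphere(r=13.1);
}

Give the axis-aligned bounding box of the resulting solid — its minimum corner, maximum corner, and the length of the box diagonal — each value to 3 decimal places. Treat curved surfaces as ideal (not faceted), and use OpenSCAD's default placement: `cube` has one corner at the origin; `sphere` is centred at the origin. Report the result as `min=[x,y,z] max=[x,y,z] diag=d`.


A = translate([-13.6, 14.1, -7.2]) sphere(r=13.1) → bbox [-26.7,1,-20.3] .. [-0.5,27.2,5.9]
B = cube([4, 2.6, 4.1]) → bbox [0,0,0] .. [4,2.6,4.1]
lo = A.lo+B.lo = [-26.7+0, 1+0, -20.3+0] = [-26.700,1.000,-20.300]
hi = A.hi+B.hi = [-0.5+4, 27.2+2.6, 5.9+4.1] = [3.500,29.800,10.000]
diag = √(30.2²+28.8²+30.3²) = √2659.57 = 51.571

min=[-26.700,1.000,-20.300] max=[3.500,29.800,10.000] diag=51.571


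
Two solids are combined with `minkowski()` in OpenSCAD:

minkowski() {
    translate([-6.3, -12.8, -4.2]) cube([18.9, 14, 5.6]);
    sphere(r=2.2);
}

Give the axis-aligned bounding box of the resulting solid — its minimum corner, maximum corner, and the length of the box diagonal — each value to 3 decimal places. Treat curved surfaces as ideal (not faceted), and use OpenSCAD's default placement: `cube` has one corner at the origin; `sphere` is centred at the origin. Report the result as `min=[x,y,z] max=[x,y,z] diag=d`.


A = translate([-6.3, -12.8, -4.2]) cube([18.9, 14, 5.6]) → bbox [-6.3,-12.8,-4.2] .. [12.6,1.2,1.4]
B = sphere(r=2.2) → bbox [-2.2,-2.2,-2.2] .. [2.2,2.2,2.2]
lo = A.lo+B.lo = [-6.3-2.2, -12.8-2.2, -4.2-2.2] = [-8.500,-15.000,-6.400]
hi = A.hi+B.hi = [12.6+2.2, 1.2+2.2, 1.4+2.2] = [14.800,3.400,3.600]
diag = √(23.3²+18.4²+10²) = √981.45 = 31.328

min=[-8.500,-15.000,-6.400] max=[14.800,3.400,3.600] diag=31.328
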